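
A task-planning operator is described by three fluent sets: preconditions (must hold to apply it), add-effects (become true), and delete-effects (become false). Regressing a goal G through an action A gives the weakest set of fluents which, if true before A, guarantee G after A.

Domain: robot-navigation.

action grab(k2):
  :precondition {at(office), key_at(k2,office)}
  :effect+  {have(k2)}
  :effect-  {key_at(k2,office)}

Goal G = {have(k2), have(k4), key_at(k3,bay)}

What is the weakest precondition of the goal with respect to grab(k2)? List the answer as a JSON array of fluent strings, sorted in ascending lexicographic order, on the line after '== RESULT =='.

Compute (G \ add) ∪ pre:
  G ∩ del = {}  (empty — regression defined)
  G \ add = {have(k2), have(k4), key_at(k3,bay)} \ {have(k2)} = {have(k4), key_at(k3,bay)}
  ∪ pre   = {have(k4), key_at(k3,bay)} ∪ {at(office), key_at(k2,office)}
          = {at(office), have(k4), key_at(k2,office), key_at(k3,bay)}

== RESULT ==
["at(office)", "have(k4)", "key_at(k2,office)", "key_at(k3,bay)"]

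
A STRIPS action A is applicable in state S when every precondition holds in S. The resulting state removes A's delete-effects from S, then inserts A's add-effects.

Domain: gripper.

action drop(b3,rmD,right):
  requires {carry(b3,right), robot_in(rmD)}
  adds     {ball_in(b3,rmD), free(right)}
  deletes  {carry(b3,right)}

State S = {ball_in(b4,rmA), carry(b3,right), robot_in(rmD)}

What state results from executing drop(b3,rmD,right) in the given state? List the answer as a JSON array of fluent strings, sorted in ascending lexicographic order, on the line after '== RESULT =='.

Compute (S \ del) ∪ add:
  pre ⊆ S: {carry(b3,right), robot_in(rmD)} ⊆ S  — applicable
  S \ del = {ball_in(b4,rmA), robot_in(rmD)}
  ∪ add   = {ball_in(b3,rmD), ball_in(b4,rmA), free(right), robot_in(rmD)}

== RESULT ==
["ball_in(b3,rmD)", "ball_in(b4,rmA)", "free(right)", "robot_in(rmD)"]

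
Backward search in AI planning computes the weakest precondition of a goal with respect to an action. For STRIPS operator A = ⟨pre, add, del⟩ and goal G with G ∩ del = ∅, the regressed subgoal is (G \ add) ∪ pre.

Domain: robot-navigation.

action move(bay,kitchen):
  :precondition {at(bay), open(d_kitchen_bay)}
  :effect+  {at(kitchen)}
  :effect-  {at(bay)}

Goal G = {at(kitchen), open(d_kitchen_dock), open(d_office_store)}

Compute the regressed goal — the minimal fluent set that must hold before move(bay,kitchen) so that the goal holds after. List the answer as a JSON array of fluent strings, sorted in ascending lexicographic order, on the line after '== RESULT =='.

Compute (G \ add) ∪ pre:
  G ∩ del = {}  (empty — regression defined)
  G \ add = {at(kitchen), open(d_kitchen_dock), open(d_office_store)} \ {at(kitchen)} = {open(d_kitchen_dock), open(d_office_store)}
  ∪ pre   = {open(d_kitchen_dock), open(d_office_store)} ∪ {at(bay), open(d_kitchen_bay)}
          = {at(bay), open(d_kitchen_bay), open(d_kitchen_dock), open(d_office_store)}

== RESULT ==
["at(bay)", "open(d_kitchen_bay)", "open(d_kitchen_dock)", "open(d_office_store)"]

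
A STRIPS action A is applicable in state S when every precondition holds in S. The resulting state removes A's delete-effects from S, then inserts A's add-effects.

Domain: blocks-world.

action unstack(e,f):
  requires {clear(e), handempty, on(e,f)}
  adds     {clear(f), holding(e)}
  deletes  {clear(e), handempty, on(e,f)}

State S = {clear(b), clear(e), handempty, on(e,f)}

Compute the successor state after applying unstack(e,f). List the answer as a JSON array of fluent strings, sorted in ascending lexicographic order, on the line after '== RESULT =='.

Compute (S \ del) ∪ add:
  pre ⊆ S: {clear(e), handempty, on(e,f)} ⊆ S  — applicable
  S \ del = {clear(b)}
  ∪ add   = {clear(b), clear(f), holding(e)}

== RESULT ==
["clear(b)", "clear(f)", "holding(e)"]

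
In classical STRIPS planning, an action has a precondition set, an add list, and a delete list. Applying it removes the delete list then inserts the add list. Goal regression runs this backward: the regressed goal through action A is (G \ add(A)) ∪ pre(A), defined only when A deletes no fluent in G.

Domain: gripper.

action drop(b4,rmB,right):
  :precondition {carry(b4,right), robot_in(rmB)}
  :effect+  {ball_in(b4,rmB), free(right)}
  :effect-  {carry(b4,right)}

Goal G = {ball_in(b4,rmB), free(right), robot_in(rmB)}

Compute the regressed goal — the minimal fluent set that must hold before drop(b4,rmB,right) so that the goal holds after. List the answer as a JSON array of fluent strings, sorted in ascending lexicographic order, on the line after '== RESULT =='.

Compute (G \ add) ∪ pre:
  G ∩ del = {}  (empty — regression defined)
  G \ add = {ball_in(b4,rmB), free(right), robot_in(rmB)} \ {ball_in(b4,rmB), free(right)} = {robot_in(rmB)}
  ∪ pre   = {robot_in(rmB)} ∪ {carry(b4,right), robot_in(rmB)}
          = {carry(b4,right), robot_in(rmB)}

== RESULT ==
["carry(b4,right)", "robot_in(rmB)"]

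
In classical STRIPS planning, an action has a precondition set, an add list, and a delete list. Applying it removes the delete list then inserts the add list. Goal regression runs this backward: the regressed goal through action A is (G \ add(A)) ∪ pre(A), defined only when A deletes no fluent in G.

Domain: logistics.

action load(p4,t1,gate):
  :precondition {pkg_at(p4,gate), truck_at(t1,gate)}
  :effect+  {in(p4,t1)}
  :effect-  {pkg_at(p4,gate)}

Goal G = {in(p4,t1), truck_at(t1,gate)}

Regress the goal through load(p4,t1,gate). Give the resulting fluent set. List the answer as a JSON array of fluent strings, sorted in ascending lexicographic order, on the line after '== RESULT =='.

Regress:
  G ∩ del = {}  (empty — regression defined)
  G \ add = {in(p4,t1), truck_at(t1,gate)} \ {in(p4,t1)} = {truck_at(t1,gate)}
  ∪ pre   = {truck_at(t1,gate)} ∪ {pkg_at(p4,gate), truck_at(t1,gate)}
          = {pkg_at(p4,gate), truck_at(t1,gate)}

== RESULT ==
["pkg_at(p4,gate)", "truck_at(t1,gate)"]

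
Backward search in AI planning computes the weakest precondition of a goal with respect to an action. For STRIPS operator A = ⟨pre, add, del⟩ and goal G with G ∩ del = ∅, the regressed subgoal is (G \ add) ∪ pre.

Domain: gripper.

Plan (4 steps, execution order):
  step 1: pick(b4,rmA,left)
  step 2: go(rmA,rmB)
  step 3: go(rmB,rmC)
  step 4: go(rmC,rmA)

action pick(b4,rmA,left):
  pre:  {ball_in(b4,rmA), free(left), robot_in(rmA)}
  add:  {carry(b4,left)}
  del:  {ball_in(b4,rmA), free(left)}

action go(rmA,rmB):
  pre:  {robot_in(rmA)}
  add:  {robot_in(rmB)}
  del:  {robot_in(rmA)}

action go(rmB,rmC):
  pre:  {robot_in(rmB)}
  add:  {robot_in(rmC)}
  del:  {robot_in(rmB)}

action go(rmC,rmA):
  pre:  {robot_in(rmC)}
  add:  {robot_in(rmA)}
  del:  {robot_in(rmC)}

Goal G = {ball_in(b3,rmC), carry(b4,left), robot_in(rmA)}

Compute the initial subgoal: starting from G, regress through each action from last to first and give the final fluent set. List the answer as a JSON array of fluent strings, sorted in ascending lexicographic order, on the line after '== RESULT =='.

Regress step by step:
  through step 4 (go(rmC,rmA)): drop {robot_in(rmA)}, keep {ball_in(b3,rmC), carry(b4,left)}, require {robot_in(rmC)}
    → {ball_in(b3,rmC), carry(b4,left), robot_in(rmC)}
  through step 3 (go(rmB,rmC)): drop {robot_in(rmC)}, keep {ball_in(b3,rmC), carry(b4,left)}, require {robot_in(rmB)}
    → {ball_in(b3,rmC), carry(b4,left), robot_in(rmB)}
  through step 2 (go(rmA,rmB)): drop {robot_in(rmB)}, keep {ball_in(b3,rmC), carry(b4,left)}, require {robot_in(rmA)}
    → {ball_in(b3,rmC), carry(b4,left), robot_in(rmA)}
  through step 1 (pick(b4,rmA,left)): drop {carry(b4,left)}, keep {ball_in(b3,rmC), robot_in(rmA)}, require {ball_in(b4,rmA), free(left), robot_in(rmA)}
    → {ball_in(b3,rmC), ball_in(b4,rmA), free(left), robot_in(rmA)}

== RESULT ==
["ball_in(b3,rmC)", "ball_in(b4,rmA)", "free(left)", "robot_in(rmA)"]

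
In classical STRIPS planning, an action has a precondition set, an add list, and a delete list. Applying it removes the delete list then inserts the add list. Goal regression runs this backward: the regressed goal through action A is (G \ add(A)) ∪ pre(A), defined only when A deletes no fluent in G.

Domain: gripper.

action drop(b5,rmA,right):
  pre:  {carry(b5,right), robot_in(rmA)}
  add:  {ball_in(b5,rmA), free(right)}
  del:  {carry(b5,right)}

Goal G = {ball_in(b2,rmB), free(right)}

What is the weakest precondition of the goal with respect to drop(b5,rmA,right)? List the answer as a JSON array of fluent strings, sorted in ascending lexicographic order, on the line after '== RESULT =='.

Compute (G \ add) ∪ pre:
  G ∩ del = {}  (empty — regression defined)
  G \ add = {ball_in(b2,rmB), free(right)} \ {ball_in(b5,rmA), free(right)} = {ball_in(b2,rmB)}
  ∪ pre   = {ball_in(b2,rmB)} ∪ {carry(b5,right), robot_in(rmA)}
          = {ball_in(b2,rmB), carry(b5,right), robot_in(rmA)}

== RESULT ==
["ball_in(b2,rmB)", "carry(b5,right)", "robot_in(rmA)"]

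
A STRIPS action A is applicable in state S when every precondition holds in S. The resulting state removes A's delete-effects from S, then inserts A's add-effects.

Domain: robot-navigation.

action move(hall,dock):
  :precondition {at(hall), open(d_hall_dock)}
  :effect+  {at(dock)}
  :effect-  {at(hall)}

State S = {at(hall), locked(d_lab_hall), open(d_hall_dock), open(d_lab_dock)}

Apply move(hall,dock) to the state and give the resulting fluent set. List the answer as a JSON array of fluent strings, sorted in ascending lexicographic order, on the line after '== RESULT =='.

Progress:
  pre ⊆ S: {at(hall), open(d_hall_dock)} ⊆ S  — applicable
  S \ del = {locked(d_lab_hall), open(d_hall_dock), open(d_lab_dock)}
  ∪ add   = {at(dock), locked(d_lab_hall), open(d_hall_dock), open(d_lab_dock)}

== RESULT ==
["at(dock)", "locked(d_lab_hall)", "open(d_hall_dock)", "open(d_lab_dock)"]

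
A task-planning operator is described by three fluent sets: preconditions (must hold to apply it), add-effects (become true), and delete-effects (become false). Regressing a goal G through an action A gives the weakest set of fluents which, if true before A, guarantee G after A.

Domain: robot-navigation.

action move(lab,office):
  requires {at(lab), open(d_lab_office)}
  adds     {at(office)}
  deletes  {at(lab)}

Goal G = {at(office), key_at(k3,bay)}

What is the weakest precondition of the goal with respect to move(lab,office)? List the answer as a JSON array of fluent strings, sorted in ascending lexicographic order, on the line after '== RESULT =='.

Compute (G \ add) ∪ pre:
  G ∩ del = {}  (empty — regression defined)
  G \ add = {at(office), key_at(k3,bay)} \ {at(office)} = {key_at(k3,bay)}
  ∪ pre   = {key_at(k3,bay)} ∪ {at(lab), open(d_lab_office)}
          = {at(lab), key_at(k3,bay), open(d_lab_office)}

== RESULT ==
["at(lab)", "key_at(k3,bay)", "open(d_lab_office)"]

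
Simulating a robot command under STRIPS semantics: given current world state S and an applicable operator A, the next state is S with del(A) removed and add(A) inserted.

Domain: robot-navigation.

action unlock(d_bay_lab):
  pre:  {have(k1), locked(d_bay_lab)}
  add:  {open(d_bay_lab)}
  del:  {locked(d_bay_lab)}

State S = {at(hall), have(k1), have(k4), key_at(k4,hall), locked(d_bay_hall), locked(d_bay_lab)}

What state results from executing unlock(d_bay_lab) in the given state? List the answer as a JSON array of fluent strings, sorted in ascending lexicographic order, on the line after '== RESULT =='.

Compute (S \ del) ∪ add:
  pre ⊆ S: {have(k1), locked(d_bay_lab)} ⊆ S  — applicable
  S \ del = {at(hall), have(k1), have(k4), key_at(k4,hall), locked(d_bay_hall)}
  ∪ add   = {at(hall), have(k1), have(k4), key_at(k4,hall), locked(d_bay_hall), open(d_bay_lab)}

== RESULT ==
["at(hall)", "have(k1)", "have(k4)", "key_at(k4,hall)", "locked(d_bay_hall)", "open(d_bay_lab)"]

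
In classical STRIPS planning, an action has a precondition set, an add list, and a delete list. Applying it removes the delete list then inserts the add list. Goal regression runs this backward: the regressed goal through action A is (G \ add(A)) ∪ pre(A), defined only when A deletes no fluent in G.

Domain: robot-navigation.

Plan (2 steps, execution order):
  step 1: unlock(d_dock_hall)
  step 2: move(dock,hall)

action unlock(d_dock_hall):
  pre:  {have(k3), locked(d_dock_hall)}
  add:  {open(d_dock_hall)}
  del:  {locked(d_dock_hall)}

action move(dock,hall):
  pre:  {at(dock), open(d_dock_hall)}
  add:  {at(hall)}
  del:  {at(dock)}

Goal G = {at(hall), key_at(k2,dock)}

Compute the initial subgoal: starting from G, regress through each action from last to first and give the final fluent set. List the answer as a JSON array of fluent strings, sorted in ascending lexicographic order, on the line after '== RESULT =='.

Work backward from the goal:
  through step 2 (move(dock,hall)): drop {at(hall)}, keep {key_at(k2,dock)}, require {at(dock), open(d_dock_hall)}
    → {at(dock), key_at(k2,dock), open(d_dock_hall)}
  through step 1 (unlock(d_dock_hall)): drop {open(d_dock_hall)}, keep {at(dock), key_at(k2,dock)}, require {have(k3), locked(d_dock_hall)}
    → {at(dock), have(k3), key_at(k2,dock), locked(d_dock_hall)}

== RESULT ==
["at(dock)", "have(k3)", "key_at(k2,dock)", "locked(d_dock_hall)"]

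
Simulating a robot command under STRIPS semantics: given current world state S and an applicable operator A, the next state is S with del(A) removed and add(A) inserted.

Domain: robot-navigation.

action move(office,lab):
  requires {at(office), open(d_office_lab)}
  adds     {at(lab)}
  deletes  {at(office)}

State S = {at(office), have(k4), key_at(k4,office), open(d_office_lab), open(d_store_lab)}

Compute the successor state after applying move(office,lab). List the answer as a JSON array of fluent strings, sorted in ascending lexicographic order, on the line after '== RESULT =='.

Compute (S \ del) ∪ add:
  pre ⊆ S: {at(office), open(d_office_lab)} ⊆ S  — applicable
  S \ del = {have(k4), key_at(k4,office), open(d_office_lab), open(d_store_lab)}
  ∪ add   = {at(lab), have(k4), key_at(k4,office), open(d_office_lab), open(d_store_lab)}

== RESULT ==
["at(lab)", "have(k4)", "key_at(k4,office)", "open(d_office_lab)", "open(d_store_lab)"]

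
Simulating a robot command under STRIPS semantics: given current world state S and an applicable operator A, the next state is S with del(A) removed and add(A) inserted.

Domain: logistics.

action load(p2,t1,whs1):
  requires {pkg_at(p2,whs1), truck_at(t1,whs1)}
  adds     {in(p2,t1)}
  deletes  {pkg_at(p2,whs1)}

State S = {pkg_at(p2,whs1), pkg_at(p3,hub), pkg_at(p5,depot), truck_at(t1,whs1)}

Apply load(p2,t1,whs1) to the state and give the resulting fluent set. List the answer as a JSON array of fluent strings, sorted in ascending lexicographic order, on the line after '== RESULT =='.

Compute (S \ del) ∪ add:
  pre ⊆ S: {pkg_at(p2,whs1), truck_at(t1,whs1)} ⊆ S  — applicable
  S \ del = {pkg_at(p3,hub), pkg_at(p5,depot), truck_at(t1,whs1)}
  ∪ add   = {in(p2,t1), pkg_at(p3,hub), pkg_at(p5,depot), truck_at(t1,whs1)}

== RESULT ==
["in(p2,t1)", "pkg_at(p3,hub)", "pkg_at(p5,depot)", "truck_at(t1,whs1)"]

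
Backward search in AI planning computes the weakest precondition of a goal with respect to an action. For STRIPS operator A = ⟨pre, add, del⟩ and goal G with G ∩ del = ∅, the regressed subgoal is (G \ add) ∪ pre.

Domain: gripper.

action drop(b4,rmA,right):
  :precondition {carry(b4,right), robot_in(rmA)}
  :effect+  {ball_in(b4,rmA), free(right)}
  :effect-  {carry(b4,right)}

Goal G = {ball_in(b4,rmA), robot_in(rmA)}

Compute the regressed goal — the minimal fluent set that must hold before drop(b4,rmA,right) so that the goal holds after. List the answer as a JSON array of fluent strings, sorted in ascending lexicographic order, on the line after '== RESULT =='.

Regress:
  G ∩ del = {}  (empty — regression defined)
  G \ add = {ball_in(b4,rmA), robot_in(rmA)} \ {ball_in(b4,rmA), free(right)} = {robot_in(rmA)}
  ∪ pre   = {robot_in(rmA)} ∪ {carry(b4,right), robot_in(rmA)}
          = {carry(b4,right), robot_in(rmA)}

== RESULT ==
["carry(b4,right)", "robot_in(rmA)"]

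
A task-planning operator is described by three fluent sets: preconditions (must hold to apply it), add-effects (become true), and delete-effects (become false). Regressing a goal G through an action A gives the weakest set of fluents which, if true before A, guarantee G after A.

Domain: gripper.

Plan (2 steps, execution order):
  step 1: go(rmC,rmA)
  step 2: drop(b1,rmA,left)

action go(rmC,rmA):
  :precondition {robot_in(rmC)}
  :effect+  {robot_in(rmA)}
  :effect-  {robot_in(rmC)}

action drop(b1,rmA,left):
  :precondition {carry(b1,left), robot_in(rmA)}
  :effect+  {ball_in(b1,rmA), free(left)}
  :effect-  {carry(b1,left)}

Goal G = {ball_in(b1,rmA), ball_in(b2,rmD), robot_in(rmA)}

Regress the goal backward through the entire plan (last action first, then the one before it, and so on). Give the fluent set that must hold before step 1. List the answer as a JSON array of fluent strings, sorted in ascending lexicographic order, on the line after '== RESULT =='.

Work backward from the goal:
  through step 2 (drop(b1,rmA,left)): drop {ball_in(b1,rmA)}, keep {ball_in(b2,rmD), robot_in(rmA)}, require {carry(b1,left), robot_in(rmA)}
    → {ball_in(b2,rmD), carry(b1,left), robot_in(rmA)}
  through step 1 (go(rmC,rmA)): drop {robot_in(rmA)}, keep {ball_in(b2,rmD), carry(b1,left)}, require {robot_in(rmC)}
    → {ball_in(b2,rmD), carry(b1,left), robot_in(rmC)}

== RESULT ==
["ball_in(b2,rmD)", "carry(b1,left)", "robot_in(rmC)"]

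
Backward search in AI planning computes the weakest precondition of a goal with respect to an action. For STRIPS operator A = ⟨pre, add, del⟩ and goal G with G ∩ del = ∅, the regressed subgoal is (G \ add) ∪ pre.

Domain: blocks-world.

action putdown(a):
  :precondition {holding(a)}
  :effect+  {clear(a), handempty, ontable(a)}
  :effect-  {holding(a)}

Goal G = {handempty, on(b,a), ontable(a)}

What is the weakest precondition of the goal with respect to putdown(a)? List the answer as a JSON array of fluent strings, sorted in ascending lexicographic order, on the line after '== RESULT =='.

Compute (G \ add) ∪ pre:
  G ∩ del = {}  (empty — regression defined)
  G \ add = {handempty, on(b,a), ontable(a)} \ {clear(a), handempty, ontable(a)} = {on(b,a)}
  ∪ pre   = {on(b,a)} ∪ {holding(a)}
          = {holding(a), on(b,a)}

== RESULT ==
["holding(a)", "on(b,a)"]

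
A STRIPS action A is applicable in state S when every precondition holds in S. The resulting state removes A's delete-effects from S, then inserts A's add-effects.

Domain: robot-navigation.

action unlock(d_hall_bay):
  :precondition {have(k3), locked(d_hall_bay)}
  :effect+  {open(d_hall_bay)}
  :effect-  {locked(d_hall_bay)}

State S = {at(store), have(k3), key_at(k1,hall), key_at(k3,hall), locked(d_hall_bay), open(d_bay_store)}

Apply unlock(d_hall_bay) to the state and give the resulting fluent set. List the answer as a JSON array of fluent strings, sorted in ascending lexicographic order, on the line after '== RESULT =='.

Progress:
  pre ⊆ S: {have(k3), locked(d_hall_bay)} ⊆ S  — applicable
  S \ del = {at(store), have(k3), key_at(k1,hall), key_at(k3,hall), open(d_bay_store)}
  ∪ add   = {at(store), have(k3), key_at(k1,hall), key_at(k3,hall), open(d_bay_store), open(d_hall_bay)}

== RESULT ==
["at(store)", "have(k3)", "key_at(k1,hall)", "key_at(k3,hall)", "open(d_bay_store)", "open(d_hall_bay)"]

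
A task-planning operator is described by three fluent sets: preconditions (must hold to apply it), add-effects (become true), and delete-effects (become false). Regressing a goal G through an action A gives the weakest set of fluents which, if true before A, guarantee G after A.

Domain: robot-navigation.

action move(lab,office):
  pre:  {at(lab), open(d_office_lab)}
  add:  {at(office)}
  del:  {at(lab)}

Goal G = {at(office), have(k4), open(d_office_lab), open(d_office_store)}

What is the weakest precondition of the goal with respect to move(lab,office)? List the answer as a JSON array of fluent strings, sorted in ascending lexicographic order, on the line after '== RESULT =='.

Compute (G \ add) ∪ pre:
  G ∩ del = {}  (empty — regression defined)
  G \ add = {at(office), have(k4), open(d_office_lab), open(d_office_store)} \ {at(office)} = {have(k4), open(d_office_lab), open(d_office_store)}
  ∪ pre   = {have(k4), open(d_office_lab), open(d_office_store)} ∪ {at(lab), open(d_office_lab)}
          = {at(lab), have(k4), open(d_office_lab), open(d_office_store)}

== RESULT ==
["at(lab)", "have(k4)", "open(d_office_lab)", "open(d_office_store)"]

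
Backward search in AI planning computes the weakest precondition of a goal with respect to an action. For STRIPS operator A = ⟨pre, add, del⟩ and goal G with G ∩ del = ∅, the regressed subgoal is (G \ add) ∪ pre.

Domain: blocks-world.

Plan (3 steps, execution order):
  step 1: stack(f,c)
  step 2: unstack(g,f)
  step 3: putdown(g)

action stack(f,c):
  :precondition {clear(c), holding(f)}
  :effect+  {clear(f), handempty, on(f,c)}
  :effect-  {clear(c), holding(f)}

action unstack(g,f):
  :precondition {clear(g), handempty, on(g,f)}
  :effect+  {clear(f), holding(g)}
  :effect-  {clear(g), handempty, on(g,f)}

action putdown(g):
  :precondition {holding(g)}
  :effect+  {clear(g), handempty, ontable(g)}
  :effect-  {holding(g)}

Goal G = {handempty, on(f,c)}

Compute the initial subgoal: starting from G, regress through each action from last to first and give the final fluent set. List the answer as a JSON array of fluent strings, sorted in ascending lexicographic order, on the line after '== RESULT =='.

Work backward from the goal:
  through step 3 (putdown(g)): drop {handempty}, keep {on(f,c)}, require {holding(g)}
    → {holding(g), on(f,c)}
  through step 2 (unstack(g,f)): drop {holding(g)}, keep {on(f,c)}, require {clear(g), handempty, on(g,f)}
    → {clear(g), handempty, on(f,c), on(g,f)}
  through step 1 (stack(f,c)): drop {handempty, on(f,c)}, keep {clear(g), on(g,f)}, require {clear(c), holding(f)}
    → {clear(c), clear(g), holding(f), on(g,f)}

== RESULT ==
["clear(c)", "clear(g)", "holding(f)", "on(g,f)"]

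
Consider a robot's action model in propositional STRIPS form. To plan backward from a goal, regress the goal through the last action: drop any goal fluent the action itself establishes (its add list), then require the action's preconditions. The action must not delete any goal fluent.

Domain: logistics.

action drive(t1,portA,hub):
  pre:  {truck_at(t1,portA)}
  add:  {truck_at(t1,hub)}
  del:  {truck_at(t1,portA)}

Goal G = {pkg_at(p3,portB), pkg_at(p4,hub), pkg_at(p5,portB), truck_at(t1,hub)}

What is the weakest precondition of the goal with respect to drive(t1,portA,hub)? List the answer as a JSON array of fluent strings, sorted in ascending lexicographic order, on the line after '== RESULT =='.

Compute (G \ add) ∪ pre:
  G ∩ del = {}  (empty — regression defined)
  G \ add = {pkg_at(p3,portB), pkg_at(p4,hub), pkg_at(p5,portB), truck_at(t1,hub)} \ {truck_at(t1,hub)} = {pkg_at(p3,portB), pkg_at(p4,hub), pkg_at(p5,portB)}
  ∪ pre   = {pkg_at(p3,portB), pkg_at(p4,hub), pkg_at(p5,portB)} ∪ {truck_at(t1,portA)}
          = {pkg_at(p3,portB), pkg_at(p4,hub), pkg_at(p5,portB), truck_at(t1,portA)}

== RESULT ==
["pkg_at(p3,portB)", "pkg_at(p4,hub)", "pkg_at(p5,portB)", "truck_at(t1,portA)"]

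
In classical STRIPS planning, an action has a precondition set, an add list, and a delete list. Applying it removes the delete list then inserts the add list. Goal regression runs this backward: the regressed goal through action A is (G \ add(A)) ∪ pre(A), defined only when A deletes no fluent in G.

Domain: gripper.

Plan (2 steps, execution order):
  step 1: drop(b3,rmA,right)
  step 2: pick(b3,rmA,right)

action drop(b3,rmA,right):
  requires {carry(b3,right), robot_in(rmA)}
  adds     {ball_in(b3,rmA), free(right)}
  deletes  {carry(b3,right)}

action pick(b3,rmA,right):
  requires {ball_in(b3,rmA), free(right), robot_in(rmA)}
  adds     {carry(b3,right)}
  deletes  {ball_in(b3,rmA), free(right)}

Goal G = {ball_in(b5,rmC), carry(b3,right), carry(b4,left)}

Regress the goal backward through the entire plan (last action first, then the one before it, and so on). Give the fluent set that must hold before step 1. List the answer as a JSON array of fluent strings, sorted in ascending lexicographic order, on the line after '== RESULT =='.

Regress step by step:
  through step 2 (pick(b3,rmA,right)): drop {carry(b3,right)}, keep {ball_in(b5,rmC), carry(b4,left)}, require {ball_in(b3,rmA), free(right), robot_in(rmA)}
    → {ball_in(b3,rmA), ball_in(b5,rmC), carry(b4,left), free(right), robot_in(rmA)}
  through step 1 (drop(b3,rmA,right)): drop {ball_in(b3,rmA), free(right)}, keep {ball_in(b5,rmC), carry(b4,left), robot_in(rmA)}, require {carry(b3,right), robot_in(rmA)}
    → {ball_in(b5,rmC), carry(b3,right), carry(b4,left), robot_in(rmA)}

== RESULT ==
["ball_in(b5,rmC)", "carry(b3,right)", "carry(b4,left)", "robot_in(rmA)"]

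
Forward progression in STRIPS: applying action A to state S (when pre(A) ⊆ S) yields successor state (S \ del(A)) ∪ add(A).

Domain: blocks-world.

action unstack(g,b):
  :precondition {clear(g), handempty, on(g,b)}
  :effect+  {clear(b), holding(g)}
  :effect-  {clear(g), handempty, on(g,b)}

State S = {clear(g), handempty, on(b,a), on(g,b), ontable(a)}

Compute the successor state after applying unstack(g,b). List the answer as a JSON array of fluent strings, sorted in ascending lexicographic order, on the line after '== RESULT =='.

Compute (S \ del) ∪ add:
  pre ⊆ S: {clear(g), handempty, on(g,b)} ⊆ S  — applicable
  S \ del = {on(b,a), ontable(a)}
  ∪ add   = {clear(b), holding(g), on(b,a), ontable(a)}

== RESULT ==
["clear(b)", "holding(g)", "on(b,a)", "ontable(a)"]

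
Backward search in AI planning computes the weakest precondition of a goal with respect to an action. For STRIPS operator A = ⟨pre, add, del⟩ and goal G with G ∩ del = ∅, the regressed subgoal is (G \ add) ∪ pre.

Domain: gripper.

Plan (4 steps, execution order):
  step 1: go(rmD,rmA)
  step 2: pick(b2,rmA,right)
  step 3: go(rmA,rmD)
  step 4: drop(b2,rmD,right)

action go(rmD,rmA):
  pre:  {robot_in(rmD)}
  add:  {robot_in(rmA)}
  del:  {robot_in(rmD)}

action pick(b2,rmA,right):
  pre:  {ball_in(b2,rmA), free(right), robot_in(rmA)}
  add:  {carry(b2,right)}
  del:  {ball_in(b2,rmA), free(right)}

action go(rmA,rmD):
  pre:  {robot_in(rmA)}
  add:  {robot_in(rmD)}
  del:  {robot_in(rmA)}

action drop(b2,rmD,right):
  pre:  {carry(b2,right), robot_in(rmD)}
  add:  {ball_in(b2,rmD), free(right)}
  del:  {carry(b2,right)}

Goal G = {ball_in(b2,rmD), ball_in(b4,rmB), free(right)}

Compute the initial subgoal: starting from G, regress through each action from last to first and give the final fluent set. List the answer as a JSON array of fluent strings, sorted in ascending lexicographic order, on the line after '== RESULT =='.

Regress step by step:
  through step 4 (drop(b2,rmD,right)): drop {ball_in(b2,rmD), free(right)}, keep {ball_in(b4,rmB)}, require {carry(b2,right), robot_in(rmD)}
    → {ball_in(b4,rmB), carry(b2,right), robot_in(rmD)}
  through step 3 (go(rmA,rmD)): drop {robot_in(rmD)}, keep {ball_in(b4,rmB), carry(b2,right)}, require {robot_in(rmA)}
    → {ball_in(b4,rmB), carry(b2,right), robot_in(rmA)}
  through step 2 (pick(b2,rmA,right)): drop {carry(b2,right)}, keep {ball_in(b4,rmB), robot_in(rmA)}, require {ball_in(b2,rmA), free(right), robot_in(rmA)}
    → {ball_in(b2,rmA), ball_in(b4,rmB), free(right), robot_in(rmA)}
  through step 1 (go(rmD,rmA)): drop {robot_in(rmA)}, keep {ball_in(b2,rmA), ball_in(b4,rmB), free(right)}, require {robot_in(rmD)}
    → {ball_in(b2,rmA), ball_in(b4,rmB), free(right), robot_in(rmD)}

== RESULT ==
["ball_in(b2,rmA)", "ball_in(b4,rmB)", "free(right)", "robot_in(rmD)"]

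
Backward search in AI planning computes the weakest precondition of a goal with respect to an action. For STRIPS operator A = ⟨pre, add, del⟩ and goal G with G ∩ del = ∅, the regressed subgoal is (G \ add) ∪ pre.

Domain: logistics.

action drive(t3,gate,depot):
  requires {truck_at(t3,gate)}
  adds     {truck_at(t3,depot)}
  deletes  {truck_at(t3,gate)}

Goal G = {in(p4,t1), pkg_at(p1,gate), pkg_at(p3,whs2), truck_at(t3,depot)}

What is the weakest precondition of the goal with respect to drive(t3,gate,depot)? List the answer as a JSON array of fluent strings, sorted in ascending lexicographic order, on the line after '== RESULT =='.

Regress:
  G ∩ del = {}  (empty — regression defined)
  G \ add = {in(p4,t1), pkg_at(p1,gate), pkg_at(p3,whs2), truck_at(t3,depot)} \ {truck_at(t3,depot)} = {in(p4,t1), pkg_at(p1,gate), pkg_at(p3,whs2)}
  ∪ pre   = {in(p4,t1), pkg_at(p1,gate), pkg_at(p3,whs2)} ∪ {truck_at(t3,gate)}
          = {in(p4,t1), pkg_at(p1,gate), pkg_at(p3,whs2), truck_at(t3,gate)}

== RESULT ==
["in(p4,t1)", "pkg_at(p1,gate)", "pkg_at(p3,whs2)", "truck_at(t3,gate)"]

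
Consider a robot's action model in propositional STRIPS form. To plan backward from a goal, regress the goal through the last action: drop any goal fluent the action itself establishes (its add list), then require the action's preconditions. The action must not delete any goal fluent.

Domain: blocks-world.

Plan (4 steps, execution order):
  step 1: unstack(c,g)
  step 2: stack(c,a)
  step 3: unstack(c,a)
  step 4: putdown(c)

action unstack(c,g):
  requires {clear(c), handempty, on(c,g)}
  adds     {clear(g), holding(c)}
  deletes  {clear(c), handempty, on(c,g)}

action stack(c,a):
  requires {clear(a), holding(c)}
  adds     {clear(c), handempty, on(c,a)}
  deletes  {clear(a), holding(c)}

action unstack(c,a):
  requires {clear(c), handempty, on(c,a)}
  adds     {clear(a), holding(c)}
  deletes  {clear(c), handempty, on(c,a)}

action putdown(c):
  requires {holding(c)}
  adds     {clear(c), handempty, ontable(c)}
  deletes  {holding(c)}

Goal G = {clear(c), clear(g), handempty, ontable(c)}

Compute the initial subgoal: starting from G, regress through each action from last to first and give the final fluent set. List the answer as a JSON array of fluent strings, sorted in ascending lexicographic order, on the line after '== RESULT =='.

Regress step by step:
  through step 4 (putdown(c)): drop {clear(c), handempty, ontable(c)}, keep {clear(g)}, require {holding(c)}
    → {clear(g), holding(c)}
  through step 3 (unstack(c,a)): drop {holding(c)}, keep {clear(g)}, require {clear(c), handempty, on(c,a)}
    → {clear(c), clear(g), handempty, on(c,a)}
  through step 2 (stack(c,a)): drop {clear(c), handempty, on(c,a)}, keep {clear(g)}, require {clear(a), holding(c)}
    → {clear(a), clear(g), holding(c)}
  through step 1 (unstack(c,g)): drop {clear(g), holding(c)}, keep {clear(a)}, require {clear(c), handempty, on(c,g)}
    → {clear(a), clear(c), handempty, on(c,g)}

== RESULT ==
["clear(a)", "clear(c)", "handempty", "on(c,g)"]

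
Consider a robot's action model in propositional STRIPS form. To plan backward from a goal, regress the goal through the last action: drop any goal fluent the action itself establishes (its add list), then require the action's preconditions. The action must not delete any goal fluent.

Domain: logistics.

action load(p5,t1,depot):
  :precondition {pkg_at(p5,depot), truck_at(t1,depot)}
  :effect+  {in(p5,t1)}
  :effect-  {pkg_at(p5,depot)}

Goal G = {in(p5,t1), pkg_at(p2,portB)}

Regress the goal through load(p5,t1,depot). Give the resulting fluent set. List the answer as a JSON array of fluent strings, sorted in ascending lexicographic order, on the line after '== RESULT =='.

Compute (G \ add) ∪ pre:
  G ∩ del = {}  (empty — regression defined)
  G \ add = {in(p5,t1), pkg_at(p2,portB)} \ {in(p5,t1)} = {pkg_at(p2,portB)}
  ∪ pre   = {pkg_at(p2,portB)} ∪ {pkg_at(p5,depot), truck_at(t1,depot)}
          = {pkg_at(p2,portB), pkg_at(p5,depot), truck_at(t1,depot)}

== RESULT ==
["pkg_at(p2,portB)", "pkg_at(p5,depot)", "truck_at(t1,depot)"]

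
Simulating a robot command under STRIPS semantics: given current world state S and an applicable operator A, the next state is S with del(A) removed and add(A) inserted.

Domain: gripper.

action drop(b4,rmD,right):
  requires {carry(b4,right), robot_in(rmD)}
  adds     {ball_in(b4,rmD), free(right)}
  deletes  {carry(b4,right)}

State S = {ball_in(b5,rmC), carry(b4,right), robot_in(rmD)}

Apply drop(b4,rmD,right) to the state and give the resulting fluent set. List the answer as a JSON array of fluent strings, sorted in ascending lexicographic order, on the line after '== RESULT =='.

Progress:
  pre ⊆ S: {carry(b4,right), robot_in(rmD)} ⊆ S  — applicable
  S \ del = {ball_in(b5,rmC), robot_in(rmD)}
  ∪ add   = {ball_in(b4,rmD), ball_in(b5,rmC), free(right), robot_in(rmD)}

== RESULT ==
["ball_in(b4,rmD)", "ball_in(b5,rmC)", "free(right)", "robot_in(rmD)"]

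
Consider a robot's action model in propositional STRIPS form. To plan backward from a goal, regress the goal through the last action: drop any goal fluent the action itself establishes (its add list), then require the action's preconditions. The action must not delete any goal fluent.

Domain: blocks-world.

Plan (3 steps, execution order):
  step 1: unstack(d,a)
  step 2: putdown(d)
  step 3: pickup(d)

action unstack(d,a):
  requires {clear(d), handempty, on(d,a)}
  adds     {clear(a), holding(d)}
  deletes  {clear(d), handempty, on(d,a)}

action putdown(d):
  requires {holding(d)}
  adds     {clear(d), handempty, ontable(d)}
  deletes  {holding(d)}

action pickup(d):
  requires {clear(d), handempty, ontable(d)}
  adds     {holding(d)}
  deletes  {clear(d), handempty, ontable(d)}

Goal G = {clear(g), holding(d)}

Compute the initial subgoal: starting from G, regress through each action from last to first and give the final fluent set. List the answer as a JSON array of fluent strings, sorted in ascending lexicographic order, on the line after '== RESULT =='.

Regress step by step:
  through step 3 (pickup(d)): drop {holding(d)}, keep {clear(g)}, require {clear(d), handempty, ontable(d)}
    → {clear(d), clear(g), handempty, ontable(d)}
  through step 2 (putdown(d)): drop {clear(d), handempty, ontable(d)}, keep {clear(g)}, require {holding(d)}
    → {clear(g), holding(d)}
  through step 1 (unstack(d,a)): drop {holding(d)}, keep {clear(g)}, require {clear(d), handempty, on(d,a)}
    → {clear(d), clear(g), handempty, on(d,a)}

== RESULT ==
["clear(d)", "clear(g)", "handempty", "on(d,a)"]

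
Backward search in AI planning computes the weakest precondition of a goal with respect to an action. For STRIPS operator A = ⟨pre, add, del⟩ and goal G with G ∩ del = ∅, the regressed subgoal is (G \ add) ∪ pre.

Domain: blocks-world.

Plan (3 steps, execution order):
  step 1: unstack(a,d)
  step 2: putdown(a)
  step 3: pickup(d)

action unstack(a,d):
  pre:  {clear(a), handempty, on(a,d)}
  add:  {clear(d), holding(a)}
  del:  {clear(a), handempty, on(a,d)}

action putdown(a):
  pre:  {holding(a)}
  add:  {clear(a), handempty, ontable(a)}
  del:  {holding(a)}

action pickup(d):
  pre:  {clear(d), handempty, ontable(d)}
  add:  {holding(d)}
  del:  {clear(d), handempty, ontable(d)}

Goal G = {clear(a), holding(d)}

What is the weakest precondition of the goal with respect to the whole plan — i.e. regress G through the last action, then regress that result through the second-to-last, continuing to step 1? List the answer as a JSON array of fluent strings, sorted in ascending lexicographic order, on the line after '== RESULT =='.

Work backward from the goal:
  through step 3 (pickup(d)): drop {holding(d)}, keep {clear(a)}, require {clear(d), handempty, ontable(d)}
    → {clear(a), clear(d), handempty, ontable(d)}
  through step 2 (putdown(a)): drop {clear(a), handempty}, keep {clear(d), ontable(d)}, require {holding(a)}
    → {clear(d), holding(a), ontable(d)}
  through step 1 (unstack(a,d)): drop {clear(d), holding(a)}, keep {ontable(d)}, require {clear(a), handempty, on(a,d)}
    → {clear(a), handempty, on(a,d), ontable(d)}

== RESULT ==
["clear(a)", "handempty", "on(a,d)", "ontable(d)"]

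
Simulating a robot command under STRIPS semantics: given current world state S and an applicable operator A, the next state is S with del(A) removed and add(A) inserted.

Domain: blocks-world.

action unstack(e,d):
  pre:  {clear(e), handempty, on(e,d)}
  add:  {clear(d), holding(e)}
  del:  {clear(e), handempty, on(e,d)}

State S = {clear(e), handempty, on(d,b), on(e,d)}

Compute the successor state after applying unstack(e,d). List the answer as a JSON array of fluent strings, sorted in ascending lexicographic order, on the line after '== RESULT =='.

Progress:
  pre ⊆ S: {clear(e), handempty, on(e,d)} ⊆ S  — applicable
  S \ del = {on(d,b)}
  ∪ add   = {clear(d), holding(e), on(d,b)}

== RESULT ==
["clear(d)", "holding(e)", "on(d,b)"]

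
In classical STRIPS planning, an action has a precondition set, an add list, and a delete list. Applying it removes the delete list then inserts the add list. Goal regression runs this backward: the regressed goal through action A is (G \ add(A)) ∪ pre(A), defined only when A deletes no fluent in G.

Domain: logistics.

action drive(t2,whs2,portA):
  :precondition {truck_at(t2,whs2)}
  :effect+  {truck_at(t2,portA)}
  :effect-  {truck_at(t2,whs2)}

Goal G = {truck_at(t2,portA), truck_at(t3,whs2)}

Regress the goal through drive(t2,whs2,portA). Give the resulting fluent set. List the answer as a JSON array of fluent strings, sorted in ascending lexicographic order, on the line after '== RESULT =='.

Regress:
  G ∩ del = {}  (empty — regression defined)
  G \ add = {truck_at(t2,portA), truck_at(t3,whs2)} \ {truck_at(t2,portA)} = {truck_at(t3,whs2)}
  ∪ pre   = {truck_at(t3,whs2)} ∪ {truck_at(t2,whs2)}
          = {truck_at(t2,whs2), truck_at(t3,whs2)}

== RESULT ==
["truck_at(t2,whs2)", "truck_at(t3,whs2)"]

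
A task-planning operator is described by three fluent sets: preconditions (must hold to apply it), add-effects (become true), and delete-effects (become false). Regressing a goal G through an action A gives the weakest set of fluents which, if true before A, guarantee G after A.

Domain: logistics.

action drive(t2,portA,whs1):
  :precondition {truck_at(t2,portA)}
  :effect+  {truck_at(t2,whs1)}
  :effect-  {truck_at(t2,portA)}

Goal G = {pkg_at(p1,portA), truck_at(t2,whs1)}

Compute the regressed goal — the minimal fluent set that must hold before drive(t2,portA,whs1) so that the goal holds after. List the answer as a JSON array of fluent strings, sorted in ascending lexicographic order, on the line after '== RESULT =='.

Regress:
  G ∩ del = {}  (empty — regression defined)
  G \ add = {pkg_at(p1,portA), truck_at(t2,whs1)} \ {truck_at(t2,whs1)} = {pkg_at(p1,portA)}
  ∪ pre   = {pkg_at(p1,portA)} ∪ {truck_at(t2,portA)}
          = {pkg_at(p1,portA), truck_at(t2,portA)}

== RESULT ==
["pkg_at(p1,portA)", "truck_at(t2,portA)"]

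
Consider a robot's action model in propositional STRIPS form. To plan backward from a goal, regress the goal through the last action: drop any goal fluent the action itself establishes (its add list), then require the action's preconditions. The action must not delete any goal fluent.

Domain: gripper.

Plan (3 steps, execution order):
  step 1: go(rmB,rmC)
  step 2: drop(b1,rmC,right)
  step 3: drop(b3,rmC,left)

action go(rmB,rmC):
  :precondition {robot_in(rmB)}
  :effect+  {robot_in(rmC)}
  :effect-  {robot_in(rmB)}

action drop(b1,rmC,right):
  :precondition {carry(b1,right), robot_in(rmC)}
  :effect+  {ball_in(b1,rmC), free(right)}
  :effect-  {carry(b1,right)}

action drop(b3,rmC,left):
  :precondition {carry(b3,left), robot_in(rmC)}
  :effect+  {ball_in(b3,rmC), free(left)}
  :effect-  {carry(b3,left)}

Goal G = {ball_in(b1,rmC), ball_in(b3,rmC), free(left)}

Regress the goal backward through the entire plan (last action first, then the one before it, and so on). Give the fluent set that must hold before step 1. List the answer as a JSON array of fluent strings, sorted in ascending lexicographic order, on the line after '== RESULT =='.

Work backward from the goal:
  through step 3 (drop(b3,rmC,left)): drop {ball_in(b3,rmC), free(left)}, keep {ball_in(b1,rmC)}, require {carry(b3,left), robot_in(rmC)}
    → {ball_in(b1,rmC), carry(b3,left), robot_in(rmC)}
  through step 2 (drop(b1,rmC,right)): drop {ball_in(b1,rmC)}, keep {carry(b3,left), robot_in(rmC)}, require {carry(b1,right), robot_in(rmC)}
    → {carry(b1,right), carry(b3,left), robot_in(rmC)}
  through step 1 (go(rmB,rmC)): drop {robot_in(rmC)}, keep {carry(b1,right), carry(b3,left)}, require {robot_in(rmB)}
    → {carry(b1,right), carry(b3,left), robot_in(rmB)}

== RESULT ==
["carry(b1,right)", "carry(b3,left)", "robot_in(rmB)"]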